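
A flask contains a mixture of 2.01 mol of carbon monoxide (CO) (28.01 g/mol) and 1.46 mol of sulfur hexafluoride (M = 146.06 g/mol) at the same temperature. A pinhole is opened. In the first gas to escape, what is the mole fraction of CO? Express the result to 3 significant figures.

Rate_i ∝ x_i/√M_i (Graham's law weighted by mole fraction), so the effusate composition follows n_i/√M_i.
So x_CO in the escaping gas = (n_CO/√M_CO) / Σ(n_i/√M_i)
= (2.01/√28.01) / (2.01/√28.01 + 1.46/√146.06) = 0.3798/(0.3798 + 0.1208) = 0.759.

0.759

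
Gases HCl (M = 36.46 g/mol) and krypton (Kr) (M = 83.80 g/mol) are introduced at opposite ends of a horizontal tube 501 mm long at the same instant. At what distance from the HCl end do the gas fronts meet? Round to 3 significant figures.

The fronts meet when d_HCl + d_Kr = L with d_HCl/d_Kr = √(M_Kr/M_HCl) (Graham's law). Here √(M_Kr/M_HCl) = √(83.80/36.46) = 1.516.
With d_HCl + d_Kr = 501 mm, d_Kr = 501/(1 + 1.516) = 199.1 mm.
d_HCl = 501 − 199.1 = 302 mm.

302 mm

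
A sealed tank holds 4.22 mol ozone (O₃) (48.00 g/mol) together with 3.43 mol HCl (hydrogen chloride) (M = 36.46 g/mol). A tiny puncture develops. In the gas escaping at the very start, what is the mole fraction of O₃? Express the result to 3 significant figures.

0.517

Effusion rate of each component ∝ n_i/√M_i (partial pressure × 1/√M).
So x_O₃ in the escaping gas = (n_O₃/√M_O₃) / Σ(n_i/√M_i)
= (4.22/√48.00) / (4.22/√48.00 + 3.43/√36.46) = 0.6091/(0.6091 + 0.5680) = 0.517.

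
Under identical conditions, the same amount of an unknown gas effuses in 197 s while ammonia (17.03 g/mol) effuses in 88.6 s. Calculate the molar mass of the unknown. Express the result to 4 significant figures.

Graham's law gives t_X/t_NH₃ = √(M_X/M_NH₃).
197/88.6 = 2.223 = √(M_X/17.03)
M_X = 17.03 × 2.223² = 17.03 × 4.944 = 84.19 g/mol

84.19 g/mol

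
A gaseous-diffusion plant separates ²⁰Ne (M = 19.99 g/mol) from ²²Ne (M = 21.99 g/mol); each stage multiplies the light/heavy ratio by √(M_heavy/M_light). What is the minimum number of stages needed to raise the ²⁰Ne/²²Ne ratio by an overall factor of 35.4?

Per stage α = (21.99/19.99)^(1/2) = 1.10005^0.5, giving ln α = 0.04768.
Need α^N ≥ 35.4 ⇒ N ≥ ln(35.4) / ln α = 3.567 / 0.04768 = 74.81.
Minimum whole number of stages: N = 75.

75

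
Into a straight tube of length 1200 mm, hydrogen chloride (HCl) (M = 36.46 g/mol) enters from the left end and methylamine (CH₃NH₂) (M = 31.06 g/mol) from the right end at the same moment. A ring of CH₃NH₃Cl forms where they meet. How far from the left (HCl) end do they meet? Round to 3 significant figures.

In equal time, each gas travels a distance ∝ its rate ∝ 1/√M, so d_HCl/d_CH₃NH₂ = √(M_CH₃NH₂/M_HCl) = √(31.06/36.46) = 0.9230.
With d_HCl + d_CH₃NH₂ = 1200 mm, d_CH₃NH₂ = 1200/(1 + 0.9230) = 624.0 mm.
d_HCl = 1200 − 624.0 = 576 mm.

576 mm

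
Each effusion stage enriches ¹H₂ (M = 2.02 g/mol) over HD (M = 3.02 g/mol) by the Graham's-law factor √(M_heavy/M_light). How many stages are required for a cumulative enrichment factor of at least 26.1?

17

Single-stage factor α = √(3.02/2.02), so ln α = ½ ln(1.49505) = 0.2011.
Need α^N ≥ 26.1 ⇒ N ≥ ln(26.1) / ln α = 3.262 / 0.2011 = 16.22.
So at least 17 stages are needed.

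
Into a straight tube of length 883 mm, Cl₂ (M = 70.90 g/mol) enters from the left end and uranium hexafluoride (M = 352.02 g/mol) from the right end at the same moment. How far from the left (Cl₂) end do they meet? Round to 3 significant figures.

The fronts meet when d_Cl₂ + d_UF₆ = L with d_Cl₂/d_UF₆ = √(M_UF₆/M_Cl₂) (Graham's law). Here √(M_UF₆/M_Cl₂) = √(352.02/70.90) = 2.228.
With d_Cl₂ + d_UF₆ = 883 mm, d_UF₆ = 883/(1 + 2.228) = 273.5 mm.
d_Cl₂ = 883 − 273.5 = 609 mm.

609 mm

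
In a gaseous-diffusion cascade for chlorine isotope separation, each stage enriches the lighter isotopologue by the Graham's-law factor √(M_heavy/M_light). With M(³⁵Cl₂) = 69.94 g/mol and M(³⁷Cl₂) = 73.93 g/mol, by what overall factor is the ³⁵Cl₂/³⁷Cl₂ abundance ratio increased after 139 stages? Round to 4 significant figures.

47.27

Each stage multiplies the ratio by α = √(73.93/69.94), so after 139 stages the overall factor is α^139 = (73.93/69.94)^(139/2).
= 1.05705^(139/2) = 47.27.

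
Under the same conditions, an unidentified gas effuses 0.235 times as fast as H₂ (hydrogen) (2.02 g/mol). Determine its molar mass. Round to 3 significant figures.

36.6 g/mol

From Graham's law, rate_X/rate_H₂ = √(M_H₂/M_X).
0.235 = √(2.02/M_X)
M_X = 2.02 / 0.235² = 2.02 / 0.05522 = 36.6 g/mol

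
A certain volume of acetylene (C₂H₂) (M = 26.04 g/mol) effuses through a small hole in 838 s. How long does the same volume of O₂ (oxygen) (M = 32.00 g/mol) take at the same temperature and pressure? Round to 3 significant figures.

Using Graham's law: t_O₂/t_C₂H₂ = √(M_O₂/M_C₂H₂) = √(32.00/26.04) = √1.229 = 1.109.
So the time for O₂ is 838 × 1.109 = 929 s.

929 s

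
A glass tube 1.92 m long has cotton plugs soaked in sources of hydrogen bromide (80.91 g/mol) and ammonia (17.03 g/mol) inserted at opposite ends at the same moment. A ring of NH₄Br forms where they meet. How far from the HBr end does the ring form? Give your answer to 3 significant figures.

Graham's law gives d_HBr/d_NH₃ = rate_HBr/rate_NH₃ = √(M_NH₃/M_HBr) = √(17.03/80.91) = 0.4588.
With d_HBr + d_NH₃ = 1.92 m, d_NH₃ = 1.92/(1 + 0.4588) = 1.316 m.
d_HBr = 1.92 − 1.316 = 0.604 m.

0.604 m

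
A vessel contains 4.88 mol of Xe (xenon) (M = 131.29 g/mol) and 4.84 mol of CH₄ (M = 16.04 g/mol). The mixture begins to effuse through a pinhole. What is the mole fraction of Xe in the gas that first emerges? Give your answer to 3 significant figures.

0.261

The effusion rate of species i is ∝ p_i/√M_i ∝ n_i/√M_i.
Mole fraction of Xe in the effusate = (n_Xe/√M_Xe) / (n_Xe/√M_Xe + n_CH₄/√M_CH₄)
= (4.88/√131.29) / (4.88/√131.29 + 4.84/√16.04) = 0.4259/(0.4259 + 1.208) = 0.261.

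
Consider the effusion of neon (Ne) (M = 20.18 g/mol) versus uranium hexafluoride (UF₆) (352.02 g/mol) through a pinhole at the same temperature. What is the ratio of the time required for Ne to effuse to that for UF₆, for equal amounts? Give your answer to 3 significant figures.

0.239

From Graham's law, t_Ne/t_UF₆ = √(M_Ne/M_UF₆) = √(20.18/352.02) = √0.05733 = 0.239.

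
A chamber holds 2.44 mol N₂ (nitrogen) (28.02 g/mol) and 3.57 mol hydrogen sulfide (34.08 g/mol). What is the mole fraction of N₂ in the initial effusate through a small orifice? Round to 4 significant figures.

The effusion rate of species i is ∝ p_i/√M_i ∝ n_i/√M_i.
So x_N₂ in the escaping gas = (n_N₂/√M_N₂) / Σ(n_i/√M_i)
= (2.44/√28.02) / (2.44/√28.02 + 3.57/√34.08) = 0.4610/(0.4610 + 0.6115) = 0.4298.

0.4298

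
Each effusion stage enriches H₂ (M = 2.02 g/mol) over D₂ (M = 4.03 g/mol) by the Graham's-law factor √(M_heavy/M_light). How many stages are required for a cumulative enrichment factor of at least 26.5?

10

Per stage α = (4.03/2.02)^(1/2) = 1.99505^0.5, giving ln α = 0.3453.
Need α^N ≥ 26.5 ⇒ N ≥ ln(26.5) / ln α = 3.277 / 0.3453 = 9.49.
Minimum whole number of stages: N = 10.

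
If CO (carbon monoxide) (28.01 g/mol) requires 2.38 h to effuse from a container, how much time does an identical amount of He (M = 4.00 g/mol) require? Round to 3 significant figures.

0.899 h

Since effusion rate ∝ 1/√M, t_He/t_CO = √(M_He/M_CO) = √(4.00/28.01) = √0.1428 = 0.3779.
So the time for He is 2.38 × 0.3779 = 0.899 h.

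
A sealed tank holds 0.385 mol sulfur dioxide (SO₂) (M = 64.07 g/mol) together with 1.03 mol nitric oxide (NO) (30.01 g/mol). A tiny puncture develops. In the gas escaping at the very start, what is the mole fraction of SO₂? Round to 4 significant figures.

Effusion rate of each component ∝ n_i/√M_i (partial pressure × 1/√M).
Mole fraction of SO₂ in the effusate = (n_SO₂/√M_SO₂) / (n_SO₂/√M_SO₂ + n_NO/√M_NO)
= (0.385/√64.07) / (0.385/√64.07 + 1.03/√30.01) = 0.04810/(0.04810 + 0.1880) = 0.2037.

0.2037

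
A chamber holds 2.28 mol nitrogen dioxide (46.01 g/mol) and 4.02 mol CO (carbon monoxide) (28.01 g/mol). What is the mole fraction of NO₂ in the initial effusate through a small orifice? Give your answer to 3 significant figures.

0.307

Each component's effusion rate ∝ (its partial pressure)·(1/√M) ∝ n_i/√M_i.
x_NO₂(eff) = (n_NO₂/√M_NO₂) / (n_NO₂/√M_NO₂ + n_CO/√M_CO)
= (2.28/√46.01) / (2.28/√46.01 + 4.02/√28.01) = 0.3361/(0.3361 + 0.7596) = 0.307.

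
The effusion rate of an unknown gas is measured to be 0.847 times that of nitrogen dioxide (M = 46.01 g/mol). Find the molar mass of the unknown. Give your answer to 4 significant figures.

Since effusion rate ∝ 1/√M, rate_X/rate_NO₂ = √(M_NO₂/M_X).
0.847 = √(46.01/M_X)
M_X = 46.01 / 0.847² = 46.01 / 0.7174 = 64.13 g/mol

64.13 g/mol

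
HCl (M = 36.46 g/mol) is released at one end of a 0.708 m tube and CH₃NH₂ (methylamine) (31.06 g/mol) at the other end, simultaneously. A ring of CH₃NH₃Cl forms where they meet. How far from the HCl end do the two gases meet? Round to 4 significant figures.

In equal time, each gas travels a distance ∝ its rate ∝ 1/√M, so d_HCl/d_CH₃NH₂ = √(M_CH₃NH₂/M_HCl) = √(31.06/36.46) = 0.9230.
With d_HCl + d_CH₃NH₂ = 0.708 m, d_CH₃NH₂ = 0.708/(1 + 0.9230) = 0.3682 m.
d_HCl = 0.708 − 0.3682 = 0.3398 m.

0.3398 m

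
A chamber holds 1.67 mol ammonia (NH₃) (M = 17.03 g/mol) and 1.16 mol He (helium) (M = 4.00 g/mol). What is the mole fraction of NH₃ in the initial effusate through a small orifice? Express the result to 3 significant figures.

Each component's effusion rate ∝ (its partial pressure)·(1/√M) ∝ n_i/√M_i.
So x_NH₃ in the escaping gas = (n_NH₃/√M_NH₃) / Σ(n_i/√M_i)
= (1.67/√17.03) / (1.67/√17.03 + 1.16/√4.00) = 0.4047/(0.4047 + 0.5800) = 0.411.

0.411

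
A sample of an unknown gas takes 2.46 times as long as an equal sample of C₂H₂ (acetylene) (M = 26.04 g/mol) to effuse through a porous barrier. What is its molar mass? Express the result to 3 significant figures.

158 g/mol

Since effusion rate ∝ 1/√M, t_X/t_C₂H₂ = √(M_X/M_C₂H₂).
2.46 = √(M_X/26.04)
M_X = 26.04 × 2.46² = 26.04 × 6.052 = 158 g/mol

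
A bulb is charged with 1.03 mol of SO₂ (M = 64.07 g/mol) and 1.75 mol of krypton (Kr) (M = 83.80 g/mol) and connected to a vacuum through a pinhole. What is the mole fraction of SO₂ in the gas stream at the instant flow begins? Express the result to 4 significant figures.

0.4023

The effusion rate of species i is ∝ p_i/√M_i ∝ n_i/√M_i.
So x_SO₂ in the escaping gas = (n_SO₂/√M_SO₂) / Σ(n_i/√M_i)
= (1.03/√64.07) / (1.03/√64.07 + 1.75/√83.80) = 0.1287/(0.1287 + 0.1912) = 0.4023.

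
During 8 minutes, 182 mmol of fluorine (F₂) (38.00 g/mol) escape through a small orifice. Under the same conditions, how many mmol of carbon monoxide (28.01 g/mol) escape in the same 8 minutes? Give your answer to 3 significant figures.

By Graham's law, rate_CO/rate_F₂ = √(M_F₂/M_CO) = √(38.00/28.01) = √1.357 = 1.165.
So the amount for CO is 182 × 1.165 = 212 mmol.

212 mmol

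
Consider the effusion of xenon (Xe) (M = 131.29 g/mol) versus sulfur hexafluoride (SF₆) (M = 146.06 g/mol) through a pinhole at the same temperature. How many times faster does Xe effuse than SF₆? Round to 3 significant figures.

Using Graham's law: rate_Xe/rate_SF₆ = √(M_SF₆/M_Xe) = √(146.06/131.29) = √1.112 = 1.05.

1.05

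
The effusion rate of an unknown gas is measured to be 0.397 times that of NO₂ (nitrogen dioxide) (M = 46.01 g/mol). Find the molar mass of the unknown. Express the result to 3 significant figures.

292 g/mol

Graham's law gives rate_X/rate_NO₂ = √(M_NO₂/M_X).
0.397 = √(46.01/M_X)
M_X = 46.01 / 0.397² = 46.01 / 0.1576 = 292 g/mol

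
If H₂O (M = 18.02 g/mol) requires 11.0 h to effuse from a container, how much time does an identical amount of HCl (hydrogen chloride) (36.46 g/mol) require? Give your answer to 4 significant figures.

15.65 h

By Graham's law, t_HCl/t_H₂O = √(M_HCl/M_H₂O) = √(36.46/18.02) = √2.023 = 1.422.
So the time for HCl is 11.0 × 1.422 = 15.65 h.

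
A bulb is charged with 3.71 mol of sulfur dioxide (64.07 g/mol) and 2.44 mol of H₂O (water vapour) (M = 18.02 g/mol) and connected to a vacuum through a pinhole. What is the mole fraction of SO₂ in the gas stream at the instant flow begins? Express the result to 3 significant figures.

0.446

Effusion rate of each component ∝ n_i/√M_i (partial pressure × 1/√M).
So x_SO₂ in the escaping gas = (n_SO₂/√M_SO₂) / Σ(n_i/√M_i)
= (3.71/√64.07) / (3.71/√64.07 + 2.44/√18.02) = 0.4635/(0.4635 + 0.5748) = 0.446.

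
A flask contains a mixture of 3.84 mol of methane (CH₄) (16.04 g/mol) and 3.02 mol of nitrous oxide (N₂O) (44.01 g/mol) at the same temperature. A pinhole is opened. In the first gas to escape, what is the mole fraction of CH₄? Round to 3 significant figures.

Each component's effusion rate ∝ (its partial pressure)·(1/√M) ∝ n_i/√M_i.
Mole fraction of CH₄ in the effusate = (n_CH₄/√M_CH₄) / (n_CH₄/√M_CH₄ + n_N₂O/√M_N₂O)
= (3.84/√16.04) / (3.84/√16.04 + 3.02/√44.01) = 0.9588/(0.9588 + 0.4552) = 0.678.

0.678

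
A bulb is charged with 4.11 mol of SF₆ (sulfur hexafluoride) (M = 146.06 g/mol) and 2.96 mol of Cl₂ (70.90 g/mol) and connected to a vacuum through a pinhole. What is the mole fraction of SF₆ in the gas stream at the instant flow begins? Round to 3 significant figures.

The effusion rate of species i is ∝ p_i/√M_i ∝ n_i/√M_i.
Mole fraction of SF₆ in the effusate = (n_SF₆/√M_SF₆) / (n_SF₆/√M_SF₆ + n_Cl₂/√M_Cl₂)
= (4.11/√146.06) / (4.11/√146.06 + 2.96/√70.90) = 0.3401/(0.3401 + 0.3515) = 0.492.

0.492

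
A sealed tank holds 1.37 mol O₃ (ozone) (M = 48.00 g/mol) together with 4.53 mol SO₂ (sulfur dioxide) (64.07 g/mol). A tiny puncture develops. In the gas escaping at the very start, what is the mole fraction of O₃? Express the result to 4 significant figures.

Each component's effusion rate ∝ (its partial pressure)·(1/√M) ∝ n_i/√M_i.
x_O₃(eff) = (n_O₃/√M_O₃) / (n_O₃/√M_O₃ + n_SO₂/√M_SO₂)
= (1.37/√48.00) / (1.37/√48.00 + 4.53/√64.07) = 0.1977/(0.1977 + 0.5659) = 0.2589.

0.2589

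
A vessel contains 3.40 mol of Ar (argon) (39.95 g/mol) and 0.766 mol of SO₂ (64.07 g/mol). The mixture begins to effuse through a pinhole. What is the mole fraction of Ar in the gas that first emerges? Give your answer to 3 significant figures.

Rate_i ∝ x_i/√M_i (Graham's law weighted by mole fraction), so the effusate composition follows n_i/√M_i.
So x_Ar in the escaping gas = (n_Ar/√M_Ar) / Σ(n_i/√M_i)
= (3.40/√39.95) / (3.40/√39.95 + 0.766/√64.07) = 0.5379/(0.5379 + 0.09570) = 0.849.

0.849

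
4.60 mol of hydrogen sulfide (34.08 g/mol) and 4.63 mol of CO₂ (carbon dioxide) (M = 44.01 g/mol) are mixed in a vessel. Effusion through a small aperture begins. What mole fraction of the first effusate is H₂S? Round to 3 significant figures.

Rate_i ∝ x_i/√M_i (Graham's law weighted by mole fraction), so the effusate composition follows n_i/√M_i.
So x_H₂S in the escaping gas = (n_H₂S/√M_H₂S) / Σ(n_i/√M_i)
= (4.60/√34.08) / (4.60/√34.08 + 4.63/√44.01) = 0.7880/(0.7880 + 0.6979) = 0.530.

0.530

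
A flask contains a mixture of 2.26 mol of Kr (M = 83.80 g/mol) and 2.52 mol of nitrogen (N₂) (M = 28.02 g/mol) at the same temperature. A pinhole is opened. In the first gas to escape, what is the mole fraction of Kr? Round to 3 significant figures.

Effusion rate of each component ∝ n_i/√M_i (partial pressure × 1/√M).
So x_Kr in the escaping gas = (n_Kr/√M_Kr) / Σ(n_i/√M_i)
= (2.26/√83.80) / (2.26/√83.80 + 2.52/√28.02) = 0.2469/(0.2469 + 0.4761) = 0.341.

0.341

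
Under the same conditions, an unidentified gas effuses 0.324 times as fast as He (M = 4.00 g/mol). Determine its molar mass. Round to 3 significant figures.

By Graham's law, rate_X/rate_He = √(M_He/M_X).
0.324 = √(4.00/M_X)
M_X = 4.00 / 0.324² = 4.00 / 0.1050 = 38.1 g/mol

38.1 g/mol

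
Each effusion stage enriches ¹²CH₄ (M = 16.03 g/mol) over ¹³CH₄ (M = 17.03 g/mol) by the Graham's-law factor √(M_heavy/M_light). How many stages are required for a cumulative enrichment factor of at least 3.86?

45

Single-stage factor α = √(17.03/16.03), so ln α = ½ ln(1.06238) = 0.03026.
Need α^N ≥ 3.86 ⇒ N ≥ ln(3.86) / ln α = 1.351 / 0.03026 = 44.64.
Minimum whole number of stages: N = 45.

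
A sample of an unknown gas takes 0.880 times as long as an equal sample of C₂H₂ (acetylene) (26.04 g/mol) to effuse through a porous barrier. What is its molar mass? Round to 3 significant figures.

20.2 g/mol

From Graham's law, t_X/t_C₂H₂ = √(M_X/M_C₂H₂).
0.880 = √(M_X/26.04)
M_X = 26.04 × 0.880² = 26.04 × 0.7744 = 20.2 g/mol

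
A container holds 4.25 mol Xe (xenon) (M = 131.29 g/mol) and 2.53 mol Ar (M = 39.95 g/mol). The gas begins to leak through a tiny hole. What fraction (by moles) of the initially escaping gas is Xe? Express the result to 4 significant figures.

0.4810

Effusion rate of each component ∝ n_i/√M_i (partial pressure × 1/√M).
x_Xe(eff) = (n_Xe/√M_Xe) / (n_Xe/√M_Xe + n_Ar/√M_Ar)
= (4.25/√131.29) / (4.25/√131.29 + 2.53/√39.95) = 0.3709/(0.3709 + 0.4003) = 0.4810.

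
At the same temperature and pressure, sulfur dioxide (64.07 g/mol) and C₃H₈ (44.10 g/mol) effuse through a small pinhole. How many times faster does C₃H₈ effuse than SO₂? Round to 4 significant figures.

By Graham's law, rate_C₃H₈/rate_SO₂ = √(M_SO₂/M_C₃H₈) = √(64.07/44.10) = √1.453 = 1.205.

1.205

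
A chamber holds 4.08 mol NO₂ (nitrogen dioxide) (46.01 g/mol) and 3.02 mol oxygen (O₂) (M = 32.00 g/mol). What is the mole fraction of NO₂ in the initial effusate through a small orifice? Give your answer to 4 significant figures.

Effusion rate of each component ∝ n_i/√M_i (partial pressure × 1/√M).
Mole fraction of NO₂ in the effusate = (n_NO₂/√M_NO₂) / (n_NO₂/√M_NO₂ + n_O₂/√M_O₂)
= (4.08/√46.01) / (4.08/√46.01 + 3.02/√32.00) = 0.6015/(0.6015 + 0.5339) = 0.5298.

0.5298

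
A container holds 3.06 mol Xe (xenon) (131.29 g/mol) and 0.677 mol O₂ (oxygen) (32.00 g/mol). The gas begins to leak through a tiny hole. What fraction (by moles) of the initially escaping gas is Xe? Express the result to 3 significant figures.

0.691

The effusion rate of species i is ∝ p_i/√M_i ∝ n_i/√M_i.
x_Xe(eff) = (n_Xe/√M_Xe) / (n_Xe/√M_Xe + n_O₂/√M_O₂)
= (3.06/√131.29) / (3.06/√131.29 + 0.677/√32.00) = 0.2671/(0.2671 + 0.1197) = 0.691.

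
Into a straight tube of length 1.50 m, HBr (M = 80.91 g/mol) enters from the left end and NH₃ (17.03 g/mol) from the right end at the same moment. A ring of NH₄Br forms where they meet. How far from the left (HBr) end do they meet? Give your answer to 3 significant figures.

0.472 m

The fronts meet when d_HBr + d_NH₃ = L with d_HBr/d_NH₃ = √(M_NH₃/M_HBr) (Graham's law). Here √(M_NH₃/M_HBr) = √(17.03/80.91) = 0.4588.
With d_HBr + d_NH₃ = 1.50 m, d_NH₃ = 1.50/(1 + 0.4588) = 1.028 m.
d_HBr = 1.50 − 1.028 = 0.472 m.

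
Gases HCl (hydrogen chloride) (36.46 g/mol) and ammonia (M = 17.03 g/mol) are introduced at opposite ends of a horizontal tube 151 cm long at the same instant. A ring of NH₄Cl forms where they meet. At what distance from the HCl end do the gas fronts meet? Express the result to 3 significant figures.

Graham's law gives d_HCl/d_NH₃ = rate_HCl/rate_NH₃ = √(M_NH₃/M_HCl) = √(17.03/36.46) = 0.6834.
With d_HCl + d_NH₃ = 151 cm, d_NH₃ = 151/(1 + 0.6834) = 89.70 cm.
d_HCl = 151 − 89.70 = 61.3 cm.

61.3 cm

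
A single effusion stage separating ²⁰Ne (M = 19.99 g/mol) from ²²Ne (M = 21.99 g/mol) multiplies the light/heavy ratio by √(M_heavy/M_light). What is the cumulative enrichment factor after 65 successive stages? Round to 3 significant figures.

After 65 stages the ratio has grown by (√(21.99/19.99))^65 = (21.99/19.99)^(65/2).
= 1.10005^(65/2) = 22.2.

22.2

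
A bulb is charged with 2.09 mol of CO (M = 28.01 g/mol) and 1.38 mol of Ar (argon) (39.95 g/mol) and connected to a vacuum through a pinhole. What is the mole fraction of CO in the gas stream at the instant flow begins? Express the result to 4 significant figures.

Effusion rate of each component ∝ n_i/√M_i (partial pressure × 1/√M).
Mole fraction of CO in the effusate = (n_CO/√M_CO) / (n_CO/√M_CO + n_Ar/√M_Ar)
= (2.09/√28.01) / (2.09/√28.01 + 1.38/√39.95) = 0.3949/(0.3949 + 0.2183) = 0.6440.

0.6440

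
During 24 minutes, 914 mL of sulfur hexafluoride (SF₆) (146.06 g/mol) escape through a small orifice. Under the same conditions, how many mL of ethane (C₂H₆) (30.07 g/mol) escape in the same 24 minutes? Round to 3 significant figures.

From Graham's law, rate_C₂H₆/rate_SF₆ = √(M_SF₆/M_C₂H₆) = √(146.06/30.07) = √4.857 = 2.204.
So the volume for C₂H₆ is 914 × 2.204 = 2010 mL.

2010 mL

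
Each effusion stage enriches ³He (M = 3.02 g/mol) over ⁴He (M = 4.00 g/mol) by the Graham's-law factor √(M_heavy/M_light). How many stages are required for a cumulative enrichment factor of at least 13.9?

With α = √(4.00/3.02) per stage, ln α = ½ ln(1.32450) = 0.1405.
Need α^N ≥ 13.9 ⇒ N ≥ ln(13.9) / ln α = 2.632 / 0.1405 = 18.73.
So at least 19 stages are needed.

19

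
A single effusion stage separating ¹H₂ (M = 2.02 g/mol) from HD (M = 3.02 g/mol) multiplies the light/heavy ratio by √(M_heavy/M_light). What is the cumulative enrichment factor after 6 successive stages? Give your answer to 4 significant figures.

3.342

After 6 stages the ratio has grown by (√(3.02/2.02))^6 = (3.02/2.02)^(6/2).
= 1.49505^3 = 3.342.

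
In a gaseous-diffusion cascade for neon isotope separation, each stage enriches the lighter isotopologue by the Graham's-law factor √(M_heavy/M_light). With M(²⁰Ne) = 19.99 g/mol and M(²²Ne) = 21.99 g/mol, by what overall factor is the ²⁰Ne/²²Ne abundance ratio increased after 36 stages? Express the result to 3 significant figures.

The single-stage factor is √(M_heavy/M_light), so 36 stages give [√(21.99/19.99)]^36 = (21.99/19.99)^(36/2).
= 1.10005^18 = 5.56.

5.56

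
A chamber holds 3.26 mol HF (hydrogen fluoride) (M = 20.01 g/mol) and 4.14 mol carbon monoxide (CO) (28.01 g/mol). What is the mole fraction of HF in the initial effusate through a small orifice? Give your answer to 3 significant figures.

Effusion rate of each component ∝ n_i/√M_i (partial pressure × 1/√M).
x_HF(eff) = (n_HF/√M_HF) / (n_HF/√M_HF + n_CO/√M_CO)
= (3.26/√20.01) / (3.26/√20.01 + 4.14/√28.01) = 0.7288/(0.7288 + 0.7822) = 0.482.

0.482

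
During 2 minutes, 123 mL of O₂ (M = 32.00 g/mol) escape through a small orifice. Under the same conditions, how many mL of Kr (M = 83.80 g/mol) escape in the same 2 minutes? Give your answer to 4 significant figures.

From Graham's law, rate_Kr/rate_O₂ = √(M_O₂/M_Kr) = √(32.00/83.80) = √0.3819 = 0.6179.
So the volume for Kr is 123 × 0.6179 = 76.01 mL.

76.01 mL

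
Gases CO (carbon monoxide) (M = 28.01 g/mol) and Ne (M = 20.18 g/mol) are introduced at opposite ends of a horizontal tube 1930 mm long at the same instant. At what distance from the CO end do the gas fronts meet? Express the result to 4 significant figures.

In equal time, each gas travels a distance ∝ its rate ∝ 1/√M, so d_CO/d_Ne = √(M_Ne/M_CO) = √(20.18/28.01) = 0.8488.
With d_CO + d_Ne = 1930 mm, d_Ne = 1930/(1 + 0.8488) = 1044 mm.
d_CO = 1930 − 1044 = 886.1 mm.

886.1 mm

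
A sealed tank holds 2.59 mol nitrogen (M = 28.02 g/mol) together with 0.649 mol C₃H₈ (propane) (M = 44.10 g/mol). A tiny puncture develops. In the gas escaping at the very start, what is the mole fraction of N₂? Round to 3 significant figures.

0.834

The effusion rate of species i is ∝ p_i/√M_i ∝ n_i/√M_i.
Mole fraction of N₂ in the effusate = (n_N₂/√M_N₂) / (n_N₂/√M_N₂ + n_C₃H₈/√M_C₃H₈)
= (2.59/√28.02) / (2.59/√28.02 + 0.649/√44.10) = 0.4893/(0.4893 + 0.09773) = 0.834.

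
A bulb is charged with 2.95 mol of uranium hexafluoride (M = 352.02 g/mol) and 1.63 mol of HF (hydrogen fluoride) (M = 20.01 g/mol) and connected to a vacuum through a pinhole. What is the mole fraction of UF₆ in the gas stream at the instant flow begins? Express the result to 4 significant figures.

0.3014

Effusion rate of each component ∝ n_i/√M_i (partial pressure × 1/√M).
Mole fraction of UF₆ in the effusate = (n_UF₆/√M_UF₆) / (n_UF₆/√M_UF₆ + n_HF/√M_HF)
= (2.95/√352.02) / (2.95/√352.02 + 1.63/√20.01) = 0.1572/(0.1572 + 0.3644) = 0.3014.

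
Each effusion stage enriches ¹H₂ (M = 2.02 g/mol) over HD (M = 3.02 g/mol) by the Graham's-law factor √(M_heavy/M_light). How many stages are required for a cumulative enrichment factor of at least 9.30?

Single-stage factor α = √(3.02/2.02), so ln α = ½ ln(1.49505) = 0.2011.
Need α^N ≥ 9.30 ⇒ N ≥ ln(9.30) / ln α = 2.230 / 0.2011 = 11.09.
Minimum whole number of stages: N = 12.

12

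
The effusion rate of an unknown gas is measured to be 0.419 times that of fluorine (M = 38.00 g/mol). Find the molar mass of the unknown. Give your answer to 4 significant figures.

By Graham's law, rate_X/rate_F₂ = √(M_F₂/M_X).
0.419 = √(38.00/M_X)
M_X = 38.00 / 0.419² = 38.00 / 0.1756 = 216.4 g/mol

216.4 g/mol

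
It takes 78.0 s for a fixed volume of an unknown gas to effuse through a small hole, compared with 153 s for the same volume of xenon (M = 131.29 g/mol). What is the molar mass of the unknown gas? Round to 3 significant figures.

34.1 g/mol

Graham's law gives t_X/t_Xe = √(M_X/M_Xe).
78.0/153 = 0.5098 = √(M_X/131.29)
M_X = 131.29 × 0.5098² = 131.29 × 0.2599 = 34.1 g/mol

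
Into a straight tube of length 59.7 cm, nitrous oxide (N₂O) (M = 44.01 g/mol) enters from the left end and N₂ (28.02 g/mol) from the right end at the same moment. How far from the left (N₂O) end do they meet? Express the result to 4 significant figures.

26.49 cm

Graham's law gives d_N₂O/d_N₂ = rate_N₂O/rate_N₂ = √(M_N₂/M_N₂O) = √(28.02/44.01) = 0.7979.
With d_N₂O + d_N₂ = 59.7 cm, d_N₂ = 59.7/(1 + 0.7979) = 33.21 cm.
d_N₂O = 59.7 − 33.21 = 26.49 cm.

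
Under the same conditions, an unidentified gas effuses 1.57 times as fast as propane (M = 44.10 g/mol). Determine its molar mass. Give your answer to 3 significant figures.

17.9 g/mol

By Graham's law, rate_X/rate_C₃H₈ = √(M_C₃H₈/M_X).
1.57 = √(44.10/M_X)
M_X = 44.10 / 1.57² = 44.10 / 2.465 = 17.9 g/mol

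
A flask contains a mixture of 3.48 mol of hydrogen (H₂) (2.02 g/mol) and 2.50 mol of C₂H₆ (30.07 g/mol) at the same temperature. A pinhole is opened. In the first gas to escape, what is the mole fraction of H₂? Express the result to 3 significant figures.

Each component's effusion rate ∝ (its partial pressure)·(1/√M) ∝ n_i/√M_i.
x_H₂(eff) = (n_H₂/√M_H₂) / (n_H₂/√M_H₂ + n_C₂H₆/√M_C₂H₆)
= (3.48/√2.02) / (3.48/√2.02 + 2.50/√30.07) = 2.449/(2.449 + 0.4559) = 0.843.

0.843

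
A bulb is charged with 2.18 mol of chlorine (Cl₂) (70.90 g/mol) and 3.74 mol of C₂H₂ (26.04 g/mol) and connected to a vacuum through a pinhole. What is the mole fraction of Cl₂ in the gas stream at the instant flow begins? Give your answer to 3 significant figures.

0.261

Effusion rate of each component ∝ n_i/√M_i (partial pressure × 1/√M).
Mole fraction of Cl₂ in the effusate = (n_Cl₂/√M_Cl₂) / (n_Cl₂/√M_Cl₂ + n_C₂H₂/√M_C₂H₂)
= (2.18/√70.90) / (2.18/√70.90 + 3.74/√26.04) = 0.2589/(0.2589 + 0.7329) = 0.261.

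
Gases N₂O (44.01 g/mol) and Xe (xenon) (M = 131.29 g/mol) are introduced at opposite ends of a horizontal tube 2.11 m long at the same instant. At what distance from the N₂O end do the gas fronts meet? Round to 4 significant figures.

1.336 m

Graham's law gives d_N₂O/d_Xe = rate_N₂O/rate_Xe = √(M_Xe/M_N₂O) = √(131.29/44.01) = 1.727.
With d_N₂O + d_Xe = 2.11 m, d_Xe = 2.11/(1 + 1.727) = 0.7737 m.
d_N₂O = 2.11 − 0.7737 = 1.336 m.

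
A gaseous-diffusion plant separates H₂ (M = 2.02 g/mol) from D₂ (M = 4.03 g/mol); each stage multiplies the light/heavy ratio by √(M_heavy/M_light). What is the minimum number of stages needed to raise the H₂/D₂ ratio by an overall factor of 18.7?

9

With α = √(4.03/2.02) per stage, ln α = ½ ln(1.99505) = 0.3453.
Need α^N ≥ 18.7 ⇒ N ≥ ln(18.7) / ln α = 2.929 / 0.3453 = 8.48.
Rounding up, N = 9 stages.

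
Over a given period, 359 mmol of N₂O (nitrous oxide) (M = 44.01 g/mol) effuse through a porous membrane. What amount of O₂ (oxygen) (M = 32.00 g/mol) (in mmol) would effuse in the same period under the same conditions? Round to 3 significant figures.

421 mmol

Using Graham's law: rate_O₂/rate_N₂O = √(M_N₂O/M_O₂) = √(44.01/32.00) = √1.375 = 1.173.
So the amount for O₂ is 359 × 1.173 = 421 mmol.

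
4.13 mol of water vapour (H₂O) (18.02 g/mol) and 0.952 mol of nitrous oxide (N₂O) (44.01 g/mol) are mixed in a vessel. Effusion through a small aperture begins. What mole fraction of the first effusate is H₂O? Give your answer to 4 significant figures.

Effusion rate of each component ∝ n_i/√M_i (partial pressure × 1/√M).
x_H₂O(eff) = (n_H₂O/√M_H₂O) / (n_H₂O/√M_H₂O + n_N₂O/√M_N₂O)
= (4.13/√18.02) / (4.13/√18.02 + 0.952/√44.01) = 0.9729/(0.9729 + 0.1435) = 0.8715.

0.8715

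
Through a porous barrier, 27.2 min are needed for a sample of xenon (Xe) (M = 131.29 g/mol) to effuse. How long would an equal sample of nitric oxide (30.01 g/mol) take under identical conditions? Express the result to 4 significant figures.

13.00 min

From Graham's law, t_NO/t_Xe = √(M_NO/M_Xe) = √(30.01/131.29) = √0.2286 = 0.4781.
So the time for NO is 27.2 × 0.4781 = 13.00 min.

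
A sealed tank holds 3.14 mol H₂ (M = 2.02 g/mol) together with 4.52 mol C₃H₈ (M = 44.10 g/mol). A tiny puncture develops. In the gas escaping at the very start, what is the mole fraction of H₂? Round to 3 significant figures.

Rate_i ∝ x_i/√M_i (Graham's law weighted by mole fraction), so the effusate composition follows n_i/√M_i.
So x_H₂ in the escaping gas = (n_H₂/√M_H₂) / Σ(n_i/√M_i)
= (3.14/√2.02) / (3.14/√2.02 + 4.52/√44.10) = 2.209/(2.209 + 0.6806) = 0.764.

0.764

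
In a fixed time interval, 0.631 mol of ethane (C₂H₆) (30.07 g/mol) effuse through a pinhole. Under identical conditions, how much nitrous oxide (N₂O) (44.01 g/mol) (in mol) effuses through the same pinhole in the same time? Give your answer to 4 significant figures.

0.5216 mol

From Graham's law, rate_N₂O/rate_C₂H₆ = √(M_C₂H₆/M_N₂O) = √(30.07/44.01) = √0.6833 = 0.8266.
So the amount for N₂O is 0.631 × 0.8266 = 0.5216 mol.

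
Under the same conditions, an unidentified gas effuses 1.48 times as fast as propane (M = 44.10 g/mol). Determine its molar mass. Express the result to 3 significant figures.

20.1 g/mol

Since effusion rate ∝ 1/√M, rate_X/rate_C₃H₈ = √(M_C₃H₈/M_X).
1.48 = √(44.10/M_X)
M_X = 44.10 / 1.48² = 44.10 / 2.190 = 20.1 g/mol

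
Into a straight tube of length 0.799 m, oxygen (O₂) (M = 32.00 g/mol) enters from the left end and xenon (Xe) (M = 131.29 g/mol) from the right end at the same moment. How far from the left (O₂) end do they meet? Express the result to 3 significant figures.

0.535 m

The fronts meet when d_O₂ + d_Xe = L with d_O₂/d_Xe = √(M_Xe/M_O₂) (Graham's law). Here √(M_Xe/M_O₂) = √(131.29/32.00) = 2.026.
With d_O₂ + d_Xe = 0.799 m, d_Xe = 0.799/(1 + 2.026) = 0.2641 m.
d_O₂ = 0.799 − 0.2641 = 0.535 m.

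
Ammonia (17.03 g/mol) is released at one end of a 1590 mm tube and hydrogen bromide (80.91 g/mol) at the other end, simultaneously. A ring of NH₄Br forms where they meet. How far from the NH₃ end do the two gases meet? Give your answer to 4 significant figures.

1090 mm

In equal time, each gas travels a distance ∝ its rate ∝ 1/√M, so d_NH₃/d_HBr = √(M_HBr/M_NH₃) = √(80.91/17.03) = 2.180.
With d_NH₃ + d_HBr = 1590 mm, d_HBr = 1590/(1 + 2.180) = 500.0 mm.
d_NH₃ = 1590 − 500.0 = 1090 mm.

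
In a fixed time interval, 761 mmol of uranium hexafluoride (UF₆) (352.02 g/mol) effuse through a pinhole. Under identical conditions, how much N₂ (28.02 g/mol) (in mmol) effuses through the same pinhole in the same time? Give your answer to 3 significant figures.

2700 mmol

Since effusion rate ∝ 1/√M, rate_N₂/rate_UF₆ = √(M_UF₆/M_N₂) = √(352.02/28.02) = √12.56 = 3.544.
So the amount for N₂ is 761 × 3.544 = 2700 mmol.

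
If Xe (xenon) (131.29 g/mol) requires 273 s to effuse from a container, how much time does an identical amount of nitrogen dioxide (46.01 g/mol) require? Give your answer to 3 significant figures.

From Graham's law, t_NO₂/t_Xe = √(M_NO₂/M_Xe) = √(46.01/131.29) = √0.3504 = 0.5920.
So the time for NO₂ is 273 × 0.5920 = 162 s.

162 s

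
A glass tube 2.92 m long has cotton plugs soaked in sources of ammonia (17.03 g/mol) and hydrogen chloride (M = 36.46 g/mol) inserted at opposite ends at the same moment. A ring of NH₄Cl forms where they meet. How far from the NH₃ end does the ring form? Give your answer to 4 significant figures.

Distances travelled in equal time are proportional to diffusion rates, so d_NH₃/d_HCl = √(M_HCl/M_NH₃) = √(36.46/17.03) = 1.463.
With d_NH₃ + d_HCl = 2.92 m, d_HCl = 2.92/(1 + 1.463) = 1.185 m.
d_NH₃ = 2.92 − 1.185 = 1.735 m.

1.735 m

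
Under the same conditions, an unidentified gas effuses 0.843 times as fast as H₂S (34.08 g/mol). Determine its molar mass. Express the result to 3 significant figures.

Since effusion rate ∝ 1/√M, rate_X/rate_H₂S = √(M_H₂S/M_X).
0.843 = √(34.08/M_X)
M_X = 34.08 / 0.843² = 34.08 / 0.7106 = 48.0 g/mol

48.0 g/mol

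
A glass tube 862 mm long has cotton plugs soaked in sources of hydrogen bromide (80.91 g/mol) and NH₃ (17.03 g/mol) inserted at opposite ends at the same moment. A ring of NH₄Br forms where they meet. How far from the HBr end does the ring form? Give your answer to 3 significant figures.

The fronts meet when d_HBr + d_NH₃ = L with d_HBr/d_NH₃ = √(M_NH₃/M_HBr) (Graham's law). Here √(M_NH₃/M_HBr) = √(17.03/80.91) = 0.4588.
With d_HBr + d_NH₃ = 862 mm, d_NH₃ = 862/(1 + 0.4588) = 590.9 mm.
d_HBr = 862 − 590.9 = 271 mm.

271 mm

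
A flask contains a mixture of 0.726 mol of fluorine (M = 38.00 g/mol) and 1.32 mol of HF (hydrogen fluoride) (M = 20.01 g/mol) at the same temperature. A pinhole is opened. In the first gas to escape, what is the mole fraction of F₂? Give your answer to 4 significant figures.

Effusion rate of each component ∝ n_i/√M_i (partial pressure × 1/√M).
Mole fraction of F₂ in the effusate = (n_F₂/√M_F₂) / (n_F₂/√M_F₂ + n_HF/√M_HF)
= (0.726/√38.00) / (0.726/√38.00 + 1.32/√20.01) = 0.1178/(0.1178 + 0.2951) = 0.2853.

0.2853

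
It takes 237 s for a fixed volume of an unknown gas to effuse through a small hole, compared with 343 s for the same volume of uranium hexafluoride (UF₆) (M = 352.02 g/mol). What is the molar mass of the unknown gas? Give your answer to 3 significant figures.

Graham's law gives t_X/t_UF₆ = √(M_X/M_UF₆).
237/343 = 0.6910 = √(M_X/352.02)
M_X = 352.02 × 0.6910² = 352.02 × 0.4774 = 168 g/mol

168 g/mol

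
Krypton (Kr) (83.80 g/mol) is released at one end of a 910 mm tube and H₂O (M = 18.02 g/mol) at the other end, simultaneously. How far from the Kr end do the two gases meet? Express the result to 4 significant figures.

The fronts meet when d_Kr + d_H₂O = L with d_Kr/d_H₂O = √(M_H₂O/M_Kr) (Graham's law). Here √(M_H₂O/M_Kr) = √(18.02/83.80) = 0.4637.
With d_Kr + d_H₂O = 910 mm, d_H₂O = 910/(1 + 0.4637) = 621.7 mm.
d_Kr = 910 − 621.7 = 288.3 mm.

288.3 mm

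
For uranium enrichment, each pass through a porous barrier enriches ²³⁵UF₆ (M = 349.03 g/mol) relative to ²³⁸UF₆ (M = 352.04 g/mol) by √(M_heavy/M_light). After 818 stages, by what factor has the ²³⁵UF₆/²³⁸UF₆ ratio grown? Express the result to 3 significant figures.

33.5

The single-stage factor is √(M_heavy/M_light), so 818 stages give [√(352.04/349.03)]^818 = (352.04/349.03)^(818/2).
= 1.00862^409 = 33.5.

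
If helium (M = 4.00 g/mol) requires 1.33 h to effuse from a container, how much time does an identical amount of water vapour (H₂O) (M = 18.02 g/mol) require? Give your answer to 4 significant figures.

2.823 h

Using Graham's law: t_H₂O/t_He = √(M_H₂O/M_He) = √(18.02/4.00) = √4.505 = 2.122.
So the time for H₂O is 1.33 × 2.122 = 2.823 h.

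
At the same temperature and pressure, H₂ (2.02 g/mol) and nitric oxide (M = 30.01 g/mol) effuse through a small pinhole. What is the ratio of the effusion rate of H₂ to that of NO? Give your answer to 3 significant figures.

Using Graham's law: rate_H₂/rate_NO = √(M_NO/M_H₂) = √(30.01/2.02) = √14.86 = 3.85.

3.85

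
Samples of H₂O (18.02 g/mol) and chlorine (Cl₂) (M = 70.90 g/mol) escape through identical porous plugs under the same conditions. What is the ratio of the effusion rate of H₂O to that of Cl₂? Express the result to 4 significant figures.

From Graham's law, rate_H₂O/rate_Cl₂ = √(M_Cl₂/M_H₂O) = √(70.90/18.02) = √3.935 = 1.984.

1.984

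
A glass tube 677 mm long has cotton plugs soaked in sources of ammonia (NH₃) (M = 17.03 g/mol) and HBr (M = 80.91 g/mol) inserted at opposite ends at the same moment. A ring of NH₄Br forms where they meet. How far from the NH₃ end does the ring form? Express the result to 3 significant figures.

464 mm

Distances travelled in equal time are proportional to diffusion rates, so d_NH₃/d_HBr = √(M_HBr/M_NH₃) = √(80.91/17.03) = 2.180.
With d_NH₃ + d_HBr = 677 mm, d_HBr = 677/(1 + 2.180) = 212.9 mm.
d_NH₃ = 677 − 212.9 = 464 mm.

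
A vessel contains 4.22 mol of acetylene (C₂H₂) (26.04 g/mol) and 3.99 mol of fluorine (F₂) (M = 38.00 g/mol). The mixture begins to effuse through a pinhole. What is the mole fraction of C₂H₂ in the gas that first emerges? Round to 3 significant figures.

Rate_i ∝ x_i/√M_i (Graham's law weighted by mole fraction), so the effusate composition follows n_i/√M_i.
So x_C₂H₂ in the escaping gas = (n_C₂H₂/√M_C₂H₂) / Σ(n_i/√M_i)
= (4.22/√26.04) / (4.22/√26.04 + 3.99/√38.00) = 0.8270/(0.8270 + 0.6473) = 0.561.

0.561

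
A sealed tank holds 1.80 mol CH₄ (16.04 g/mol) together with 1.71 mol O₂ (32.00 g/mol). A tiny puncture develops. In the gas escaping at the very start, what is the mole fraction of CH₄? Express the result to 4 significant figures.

0.5979

Effusion rate of each component ∝ n_i/√M_i (partial pressure × 1/√M).
So x_CH₄ in the escaping gas = (n_CH₄/√M_CH₄) / Σ(n_i/√M_i)
= (1.80/√16.04) / (1.80/√16.04 + 1.71/√32.00) = 0.4494/(0.4494 + 0.3023) = 0.5979.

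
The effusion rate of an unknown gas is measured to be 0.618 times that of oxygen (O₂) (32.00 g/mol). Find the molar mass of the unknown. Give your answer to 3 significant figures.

83.8 g/mol

Using Graham's law: rate_X/rate_O₂ = √(M_O₂/M_X).
0.618 = √(32.00/M_X)
M_X = 32.00 / 0.618² = 32.00 / 0.3819 = 83.8 g/mol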